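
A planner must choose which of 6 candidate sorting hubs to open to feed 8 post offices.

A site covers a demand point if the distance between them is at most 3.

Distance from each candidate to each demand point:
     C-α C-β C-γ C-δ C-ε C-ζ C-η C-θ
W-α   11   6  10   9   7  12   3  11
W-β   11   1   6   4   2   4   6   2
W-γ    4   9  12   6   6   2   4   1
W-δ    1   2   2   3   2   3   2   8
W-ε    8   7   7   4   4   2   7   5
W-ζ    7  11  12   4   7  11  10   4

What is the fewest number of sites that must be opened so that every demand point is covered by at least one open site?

2

Coverage sets (demand points within 3 of each site):
  W-α: {C-η}
  W-β: {C-β, C-ε, C-θ}
  W-γ: {C-ζ, C-θ}
  W-δ: {C-α, C-β, C-γ, C-δ, C-ε, C-ζ, C-η}
  W-ε: {C-ζ}
  W-ζ: {}
No single site covers all 8 demand points.
But {W-β, W-δ} covers everything, so the minimum is 2.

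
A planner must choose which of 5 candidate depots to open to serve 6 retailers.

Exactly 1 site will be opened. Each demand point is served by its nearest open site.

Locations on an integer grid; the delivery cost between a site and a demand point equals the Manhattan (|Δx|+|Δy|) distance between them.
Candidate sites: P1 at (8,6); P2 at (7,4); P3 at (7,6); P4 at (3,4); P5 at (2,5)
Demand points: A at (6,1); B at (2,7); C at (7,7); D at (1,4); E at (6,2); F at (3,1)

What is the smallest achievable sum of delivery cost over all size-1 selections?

27

Open {P4}.
  A→P4 6, B→P4 4, C→P4 7, D→P4 2, E→P4 5, F→P4 3  ⇒ total 27.
Compare {P2}: total 31.
Compare {P5}: total 31.
No size-1 selection does better; minimum is 27.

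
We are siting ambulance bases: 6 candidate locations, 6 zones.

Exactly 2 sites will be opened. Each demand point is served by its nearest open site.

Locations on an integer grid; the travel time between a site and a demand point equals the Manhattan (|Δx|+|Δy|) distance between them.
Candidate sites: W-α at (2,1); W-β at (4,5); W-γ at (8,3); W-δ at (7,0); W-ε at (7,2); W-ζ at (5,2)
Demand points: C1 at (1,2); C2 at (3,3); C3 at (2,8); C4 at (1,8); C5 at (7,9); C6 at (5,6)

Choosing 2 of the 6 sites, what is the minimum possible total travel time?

25

Open {W-α, W-β}.
  C1→W-α 2, C2→W-α 3, C3→W-β 5, C4→W-β 6, C5→W-β 7, C6→W-β 2  ⇒ total 25.
Compare {W-β, W-ζ}: total 27.
Compare {W-β, W-γ}: total 29.
No size-2 selection does better; minimum is 25.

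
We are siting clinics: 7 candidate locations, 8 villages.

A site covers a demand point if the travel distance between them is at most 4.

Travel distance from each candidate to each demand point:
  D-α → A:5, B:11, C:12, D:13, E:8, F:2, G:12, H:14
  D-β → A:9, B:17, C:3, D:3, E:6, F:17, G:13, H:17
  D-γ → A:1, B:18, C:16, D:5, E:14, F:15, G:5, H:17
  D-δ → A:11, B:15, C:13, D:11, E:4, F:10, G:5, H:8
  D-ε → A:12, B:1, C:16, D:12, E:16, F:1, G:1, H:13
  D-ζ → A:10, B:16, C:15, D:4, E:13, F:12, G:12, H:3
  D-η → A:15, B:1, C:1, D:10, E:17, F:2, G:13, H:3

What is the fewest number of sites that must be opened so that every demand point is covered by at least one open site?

Coverage sets (demand points within 4 of each site):
  D-α: {F}
  D-β: {C, D}
  D-γ: {A}
  D-δ: {E}
  D-ε: {B, F, G}
  D-ζ: {D, H}
  D-η: {B, C, F, H}
No 4 sites suffice: every size-4 union leaves at least one demand point uncovered.
But {D-β, D-γ, D-δ, D-ε, D-ζ} covers everything, so the minimum is 5.

5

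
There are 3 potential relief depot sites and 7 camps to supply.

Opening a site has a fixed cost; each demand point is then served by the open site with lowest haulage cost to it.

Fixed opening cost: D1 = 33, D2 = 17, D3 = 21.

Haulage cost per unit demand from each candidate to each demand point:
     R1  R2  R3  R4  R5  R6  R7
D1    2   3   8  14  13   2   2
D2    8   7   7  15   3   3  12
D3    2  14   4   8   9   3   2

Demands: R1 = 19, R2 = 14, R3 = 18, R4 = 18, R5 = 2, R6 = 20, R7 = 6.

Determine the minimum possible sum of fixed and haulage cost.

420

Open {D1, D3}: assign each demand point to its cheapest open site.
  R1→D1 19×2=38, R2→D1 14×3=42, R3→D3 18×4=72, R4→D3 18×8=144, R5→D3 2×9=18, R6→D1 20×2=40, R7→D1 6×2=12
  haulage cost 366, fixed 54 → total 420.
Compare {D1, D2, D3}: haulage cost 354 + fixed 71 = 425.
Compare {D2, D3}: haulage cost 430 + fixed 38 = 468.
Compare {D3}: haulage cost 540 + fixed 21 = 561.
All other subsets cost ≥ 425. Minimum total cost: 420.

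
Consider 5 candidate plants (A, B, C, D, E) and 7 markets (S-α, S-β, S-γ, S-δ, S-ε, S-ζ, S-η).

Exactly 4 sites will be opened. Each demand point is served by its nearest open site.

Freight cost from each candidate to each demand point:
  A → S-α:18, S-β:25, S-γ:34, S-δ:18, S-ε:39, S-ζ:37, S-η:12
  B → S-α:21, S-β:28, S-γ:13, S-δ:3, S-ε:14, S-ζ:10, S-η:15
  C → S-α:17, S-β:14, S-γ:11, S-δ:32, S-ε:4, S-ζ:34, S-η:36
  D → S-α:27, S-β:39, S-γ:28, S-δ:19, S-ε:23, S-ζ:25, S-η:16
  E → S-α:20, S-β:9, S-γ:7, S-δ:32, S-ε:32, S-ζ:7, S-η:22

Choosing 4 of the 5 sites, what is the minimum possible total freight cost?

59

Open {A, B, C, E}.
  S-α→C 17, S-β→E 9, S-γ→E 7, S-δ→B 3, S-ε→C 4, S-ζ→E 7, S-η→A 12  ⇒ total 59.
Compare {B, C, D, E}: total 62.
Compare {A, B, D, E}: total 70.
No size-4 selection does better; minimum is 59.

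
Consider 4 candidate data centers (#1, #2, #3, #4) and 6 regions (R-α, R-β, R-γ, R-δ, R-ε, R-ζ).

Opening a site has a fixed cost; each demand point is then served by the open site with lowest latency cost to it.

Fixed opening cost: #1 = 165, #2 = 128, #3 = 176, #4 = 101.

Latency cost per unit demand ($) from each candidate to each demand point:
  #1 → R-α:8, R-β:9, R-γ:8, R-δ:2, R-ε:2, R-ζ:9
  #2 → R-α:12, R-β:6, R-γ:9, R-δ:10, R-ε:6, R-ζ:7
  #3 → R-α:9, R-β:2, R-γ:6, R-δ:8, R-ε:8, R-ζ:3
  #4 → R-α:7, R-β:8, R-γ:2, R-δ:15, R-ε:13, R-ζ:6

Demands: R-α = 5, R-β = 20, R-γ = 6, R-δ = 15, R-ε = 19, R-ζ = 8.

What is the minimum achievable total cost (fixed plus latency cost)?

Open {#1, #3}: assign each demand point to its cheapest open site.
  R-α→#1 5×8=40, R-β→#3 20×2=40, R-γ→#3 6×6=36, R-δ→#1 15×2=30, R-ε→#1 19×2=38, R-ζ→#3 8×3=24
  latency cost 208, fixed 341 → total 549.
Compare {#1}: latency cost 408 + fixed 165 = 573.
Compare {#1, #4}: latency cost 323 + fixed 266 = 589.
Compare {#3}: latency cost 417 + fixed 176 = 593.
All other subsets cost ≥ 573. Minimum total cost: 549.

549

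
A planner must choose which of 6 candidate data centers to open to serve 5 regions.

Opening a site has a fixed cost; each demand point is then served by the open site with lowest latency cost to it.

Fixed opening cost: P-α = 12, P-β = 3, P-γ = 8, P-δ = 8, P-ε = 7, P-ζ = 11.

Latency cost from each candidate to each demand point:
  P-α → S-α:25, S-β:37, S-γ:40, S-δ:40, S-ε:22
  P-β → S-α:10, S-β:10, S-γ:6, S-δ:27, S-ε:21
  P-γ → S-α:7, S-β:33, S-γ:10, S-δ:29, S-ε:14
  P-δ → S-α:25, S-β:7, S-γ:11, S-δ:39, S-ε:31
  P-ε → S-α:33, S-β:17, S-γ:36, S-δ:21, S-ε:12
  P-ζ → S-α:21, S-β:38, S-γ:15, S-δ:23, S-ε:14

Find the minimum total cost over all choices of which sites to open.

Open {P-β, P-ε}: assign each demand point to its cheapest open site.
  S-α→P-β 10, S-β→P-β 10, S-γ→P-β 6, S-δ→P-ε 21, S-ε→P-ε 12
  latency cost 59, fixed 10 → total 69.
Compare {P-β, P-γ, P-ε}: latency cost 56 + fixed 18 = 74.
Compare {P-β, P-δ, P-ε}: latency cost 56 + fixed 18 = 74.
Compare {P-β, P-γ}: latency cost 64 + fixed 11 = 75.
All other subsets cost ≥ 74. Minimum total cost: 69.

69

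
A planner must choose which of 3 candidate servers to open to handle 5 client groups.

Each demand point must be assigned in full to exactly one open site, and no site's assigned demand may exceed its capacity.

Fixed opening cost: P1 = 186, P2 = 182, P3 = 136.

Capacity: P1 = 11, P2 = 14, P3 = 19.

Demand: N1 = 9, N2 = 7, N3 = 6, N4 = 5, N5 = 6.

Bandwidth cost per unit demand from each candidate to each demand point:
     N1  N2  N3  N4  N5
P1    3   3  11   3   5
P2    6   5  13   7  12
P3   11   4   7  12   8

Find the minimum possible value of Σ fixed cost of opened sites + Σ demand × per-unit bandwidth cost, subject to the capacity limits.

Open {P2, P3}; cheapest assignment that respects the capacities:
  P2 (cap 14, load 14): N1, N4 — cost 9×6 + 5×7 = 89
  P3 (cap 19, load 19): N2, N3, N5 — cost 7×4 + 6×7 + 6×8 = 118
  Shipping 207, fixed 318 → total 525.
  Any other capacity-feasible assignment to {P2, P3} ships for at least 207.
Compare {P1, P2, P3}: its best feasible assignment gives total 673.
Every other set of open sites that can feasibly serve all demand totals ≥ 673 even under its best assignment. Minimum: 525.

525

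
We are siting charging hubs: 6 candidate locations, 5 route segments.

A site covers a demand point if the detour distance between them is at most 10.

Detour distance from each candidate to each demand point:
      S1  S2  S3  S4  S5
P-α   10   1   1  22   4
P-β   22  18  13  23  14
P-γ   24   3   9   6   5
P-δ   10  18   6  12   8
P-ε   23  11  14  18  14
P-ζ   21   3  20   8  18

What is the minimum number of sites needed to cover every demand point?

2

Coverage sets (demand points within 10 of each site):
  P-α: {S1, S2, S3, S5}
  P-β: {}
  P-γ: {S2, S3, S4, S5}
  P-δ: {S1, S3, S5}
  P-ε: {}
  P-ζ: {S2, S4}
No single site covers all 5 demand points.
But {P-α, P-γ} covers everything, so the minimum is 2.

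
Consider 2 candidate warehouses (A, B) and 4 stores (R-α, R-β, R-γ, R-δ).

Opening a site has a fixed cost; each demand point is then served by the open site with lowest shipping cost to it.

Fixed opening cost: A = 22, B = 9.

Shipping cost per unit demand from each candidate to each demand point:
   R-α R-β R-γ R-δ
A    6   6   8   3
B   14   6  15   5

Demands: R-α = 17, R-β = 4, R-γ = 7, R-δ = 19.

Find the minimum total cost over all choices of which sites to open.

261

Open {A}: assign each demand point to its cheapest open site.
  R-α→A 17×6=102, R-β→A 4×6=24, R-γ→A 7×8=56, R-δ→A 19×3=57
  shipping cost 239, fixed 22 → total 261.
Compare {A, B}: shipping cost 239 + fixed 31 = 270.
Compare {B}: shipping cost 462 + fixed 9 = 471.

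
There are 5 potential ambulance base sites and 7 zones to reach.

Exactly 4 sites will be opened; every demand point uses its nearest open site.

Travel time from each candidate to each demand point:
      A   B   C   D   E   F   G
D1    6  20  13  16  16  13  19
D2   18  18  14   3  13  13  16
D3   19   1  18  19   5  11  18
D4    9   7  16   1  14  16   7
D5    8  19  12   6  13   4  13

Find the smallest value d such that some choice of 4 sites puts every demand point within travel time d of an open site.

Open {D1, D3, D4, D5}.
  Farthest demand point is C at travel time 12 (to D5); all others are ≤ 12.
With {D2, D3, D4, D5} the worst case is 12.
With {D1, D2, D3, D4} the worst case is 13.
No size-4 selection achieves below 12.

12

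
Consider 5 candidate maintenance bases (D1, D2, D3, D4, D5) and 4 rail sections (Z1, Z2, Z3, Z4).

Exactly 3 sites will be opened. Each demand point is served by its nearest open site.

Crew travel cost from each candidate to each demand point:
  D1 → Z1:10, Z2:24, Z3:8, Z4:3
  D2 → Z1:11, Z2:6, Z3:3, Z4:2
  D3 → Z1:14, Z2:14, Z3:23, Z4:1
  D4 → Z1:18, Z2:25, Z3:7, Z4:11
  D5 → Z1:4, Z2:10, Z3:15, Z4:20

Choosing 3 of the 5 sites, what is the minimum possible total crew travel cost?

14

Open {D2, D3, D5}.
  Z1→D5 4, Z2→D2 6, Z3→D2 3, Z4→D3 1  ⇒ total 14.
Compare {D1, D2, D5}: total 15.
Compare {D2, D4, D5}: total 15.
No size-3 selection does better; minimum is 14.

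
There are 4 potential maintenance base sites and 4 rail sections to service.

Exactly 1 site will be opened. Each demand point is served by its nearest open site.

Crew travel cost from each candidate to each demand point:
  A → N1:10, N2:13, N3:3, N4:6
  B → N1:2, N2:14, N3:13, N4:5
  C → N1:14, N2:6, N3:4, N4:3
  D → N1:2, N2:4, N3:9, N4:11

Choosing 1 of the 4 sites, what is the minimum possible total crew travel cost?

Open {D}.
  N1→D 2, N2→D 4, N3→D 9, N4→D 11  ⇒ total 26.
Compare {C}: total 27.
Compare {A}: total 32.
No size-1 selection does better; minimum is 26.

26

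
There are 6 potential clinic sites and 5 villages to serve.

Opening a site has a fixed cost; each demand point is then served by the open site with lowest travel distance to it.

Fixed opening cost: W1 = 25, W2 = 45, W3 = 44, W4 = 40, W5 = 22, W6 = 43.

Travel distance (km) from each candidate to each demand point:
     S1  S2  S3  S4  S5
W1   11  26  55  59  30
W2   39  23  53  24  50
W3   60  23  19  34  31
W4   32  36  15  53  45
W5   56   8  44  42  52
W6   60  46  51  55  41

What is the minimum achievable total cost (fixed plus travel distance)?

182

Open {W1, W5}: assign each demand point to its cheapest open site.
  S1→W1 11, S2→W5 8, S3→W5 44, S4→W5 42, S5→W1 30
  travel distance 135, fixed 47 → total 182.
Compare {W1, W3}: travel distance 117 + fixed 69 = 186.
Compare {W1, W3, W5}: travel distance 102 + fixed 91 = 193.
Compare {W1, W4, W5}: travel distance 106 + fixed 87 = 193.
All other subsets cost ≥ 186. Minimum total cost: 182.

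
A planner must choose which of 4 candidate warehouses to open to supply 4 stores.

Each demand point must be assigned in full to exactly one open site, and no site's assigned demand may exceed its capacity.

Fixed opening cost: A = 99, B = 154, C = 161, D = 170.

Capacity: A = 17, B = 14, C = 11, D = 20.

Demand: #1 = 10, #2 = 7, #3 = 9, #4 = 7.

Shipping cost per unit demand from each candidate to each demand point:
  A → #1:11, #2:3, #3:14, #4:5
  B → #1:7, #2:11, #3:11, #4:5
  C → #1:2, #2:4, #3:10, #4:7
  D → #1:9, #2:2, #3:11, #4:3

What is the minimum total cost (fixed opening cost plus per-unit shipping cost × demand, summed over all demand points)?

Open {A, D}; cheapest assignment that respects the capacities:
  A (cap 17, load 14): #2, #4 — cost 7×3 + 7×5 = 56
  D (cap 20, load 19): #1, #3 — cost 10×9 + 9×11 = 189
  Shipping 245, fixed 269 → total 514.
  Any other capacity-feasible assignment to {A, D} ships for at least 245.
Compare {A, B, C}: its best feasible assignment gives total 589.
Compare {A, C, D}: its best feasible assignment gives total 591.
Every other set of open sites that can feasibly serve all demand totals ≥ 589 even under its best assignment. Minimum: 514.

514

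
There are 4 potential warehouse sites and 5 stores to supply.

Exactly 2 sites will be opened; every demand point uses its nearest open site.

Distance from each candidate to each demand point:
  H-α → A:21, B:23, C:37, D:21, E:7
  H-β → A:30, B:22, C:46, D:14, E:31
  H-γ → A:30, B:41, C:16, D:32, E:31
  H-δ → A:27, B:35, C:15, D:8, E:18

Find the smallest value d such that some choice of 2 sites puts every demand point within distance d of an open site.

23

Open {H-α, H-γ}.
  Farthest demand point is B at distance 23 (to H-α); all others are ≤ 23.
With {H-α, H-δ} the worst case is 23.
With {H-β, H-δ} the worst case is 27.
No size-2 selection achieves below 23.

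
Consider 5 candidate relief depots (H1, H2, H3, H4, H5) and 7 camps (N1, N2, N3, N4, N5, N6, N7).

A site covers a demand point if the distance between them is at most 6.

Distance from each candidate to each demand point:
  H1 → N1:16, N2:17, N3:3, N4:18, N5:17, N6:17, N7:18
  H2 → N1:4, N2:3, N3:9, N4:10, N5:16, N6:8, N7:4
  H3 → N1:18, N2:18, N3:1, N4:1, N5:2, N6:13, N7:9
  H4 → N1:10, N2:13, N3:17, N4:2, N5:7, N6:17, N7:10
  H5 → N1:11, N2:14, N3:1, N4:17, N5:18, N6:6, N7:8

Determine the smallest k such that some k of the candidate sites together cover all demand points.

Coverage sets (demand points within 6 of each site):
  H1: {N3}
  H2: {N1, N2, N7}
  H3: {N3, N4, N5}
  H4: {N4}
  H5: {N3, N6}
No 2 sites suffice: every size-2 union leaves at least one demand point uncovered.
But {H2, H3, H5} covers everything, so the minimum is 3.

3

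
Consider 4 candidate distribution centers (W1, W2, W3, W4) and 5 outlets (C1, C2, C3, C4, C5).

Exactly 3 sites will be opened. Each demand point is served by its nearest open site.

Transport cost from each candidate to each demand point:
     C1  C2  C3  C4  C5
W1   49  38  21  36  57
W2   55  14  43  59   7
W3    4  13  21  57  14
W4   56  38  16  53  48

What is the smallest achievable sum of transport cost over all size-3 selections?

81

Open {W1, W2, W3}.
  C1→W3 4, C2→W3 13, C3→W1 21, C4→W1 36, C5→W2 7  ⇒ total 81.
Compare {W1, W3, W4}: total 83.
Compare {W2, W3, W4}: total 93.
No size-3 selection does better; minimum is 81.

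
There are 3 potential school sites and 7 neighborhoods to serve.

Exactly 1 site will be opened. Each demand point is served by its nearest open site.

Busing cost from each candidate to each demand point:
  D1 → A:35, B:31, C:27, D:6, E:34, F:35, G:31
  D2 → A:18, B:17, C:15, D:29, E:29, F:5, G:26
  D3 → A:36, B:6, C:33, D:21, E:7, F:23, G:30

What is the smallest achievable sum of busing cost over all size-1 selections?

Open {D2}.
  A→D2 18, B→D2 17, C→D2 15, D→D2 29, E→D2 29, F→D2 5, G→D2 26  ⇒ total 139.
Compare {D3}: total 156.
Compare {D1}: total 199.

139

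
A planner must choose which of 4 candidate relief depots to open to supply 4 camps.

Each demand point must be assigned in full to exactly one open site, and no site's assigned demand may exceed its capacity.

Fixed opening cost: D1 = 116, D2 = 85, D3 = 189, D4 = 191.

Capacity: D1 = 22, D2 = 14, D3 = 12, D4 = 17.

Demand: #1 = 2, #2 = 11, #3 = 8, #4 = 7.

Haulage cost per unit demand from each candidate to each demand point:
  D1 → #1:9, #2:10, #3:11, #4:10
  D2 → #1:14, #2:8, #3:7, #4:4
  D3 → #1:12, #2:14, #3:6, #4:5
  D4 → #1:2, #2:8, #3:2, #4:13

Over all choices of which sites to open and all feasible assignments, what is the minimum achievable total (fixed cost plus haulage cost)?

Open {D1, D2}; cheapest assignment that respects the capacities:
  D1 (cap 22, load 21): #1, #2, #3 — cost 2×9 + 11×10 + 8×11 = 216
  D2 (cap 14, load 7): #4 — cost 7×4 = 28
  Shipping 244, fixed 201 → total 445.
  Any other capacity-feasible assignment to {D1, D2} ships for at least 244.
Compare {D2, D4}: its best feasible assignment gives total 475.
Compare {D1, D4}: its best feasible assignment gives total 507.
Every other set of open sites that can feasibly serve all demand totals ≥ 475 even under its best assignment. Minimum: 445.

445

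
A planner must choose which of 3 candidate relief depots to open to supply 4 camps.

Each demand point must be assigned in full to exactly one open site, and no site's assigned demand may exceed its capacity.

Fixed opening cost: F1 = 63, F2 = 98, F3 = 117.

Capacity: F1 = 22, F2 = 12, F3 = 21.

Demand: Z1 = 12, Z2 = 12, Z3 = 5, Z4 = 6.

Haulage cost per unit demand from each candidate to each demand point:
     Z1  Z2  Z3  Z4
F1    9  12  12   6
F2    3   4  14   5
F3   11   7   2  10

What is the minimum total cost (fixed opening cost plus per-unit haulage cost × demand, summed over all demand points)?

418

Open {F1, F3}; cheapest assignment that respects the capacities:
  F1 (cap 22, load 18): Z1, Z4 — cost 12×9 + 6×6 = 144
  F3 (cap 21, load 17): Z2, Z3 — cost 12×7 + 5×2 = 94
  Shipping 238, fixed 180 → total 418.
  Any other capacity-feasible assignment to {F1, F3} ships for at least 238.
Compare {F1, F2, F3}: its best feasible assignment gives total 444.
Every other set of open sites that can feasibly serve all demand totals ≥ 444 even under its best assignment. Minimum: 418.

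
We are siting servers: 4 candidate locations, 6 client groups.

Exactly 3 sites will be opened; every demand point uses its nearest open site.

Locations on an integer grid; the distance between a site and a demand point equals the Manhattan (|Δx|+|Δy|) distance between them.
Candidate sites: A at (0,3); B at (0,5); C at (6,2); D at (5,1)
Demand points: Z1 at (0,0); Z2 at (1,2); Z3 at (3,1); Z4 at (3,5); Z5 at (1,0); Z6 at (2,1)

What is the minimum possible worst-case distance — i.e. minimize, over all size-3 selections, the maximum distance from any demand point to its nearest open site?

Open {A, B, C}.
  Farthest demand point is Z3 at distance 4 (to C); all others are ≤ 4.
With {A, B, D} the worst case is 4.
With {A, C, D} the worst case is 5.
No size-3 selection achieves below 4.

4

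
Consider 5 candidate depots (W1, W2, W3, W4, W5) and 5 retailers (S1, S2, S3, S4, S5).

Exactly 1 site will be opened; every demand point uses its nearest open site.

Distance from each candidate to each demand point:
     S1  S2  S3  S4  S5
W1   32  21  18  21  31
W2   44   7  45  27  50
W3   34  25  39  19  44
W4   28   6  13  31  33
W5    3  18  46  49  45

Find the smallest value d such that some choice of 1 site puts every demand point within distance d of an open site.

32

Open {W1}.
  Farthest demand point is S1 at distance 32 (to W1); all others are ≤ 32.
With {W4} the worst case is 33.
With {W3} the worst case is 44.
No size-1 selection achieves below 32.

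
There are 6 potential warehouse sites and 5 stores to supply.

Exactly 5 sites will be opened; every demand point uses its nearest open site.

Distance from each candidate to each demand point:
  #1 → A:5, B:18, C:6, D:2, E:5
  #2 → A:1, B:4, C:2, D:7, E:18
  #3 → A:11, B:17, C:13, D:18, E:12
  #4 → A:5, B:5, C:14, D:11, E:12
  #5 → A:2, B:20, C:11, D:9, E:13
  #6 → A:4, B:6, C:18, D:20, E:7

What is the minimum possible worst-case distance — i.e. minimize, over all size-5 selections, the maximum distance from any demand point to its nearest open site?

5

Open {#1, #2, #3, #4, #5}.
  Farthest demand point is E at distance 5 (to #1); all others are ≤ 5.
With {#1, #2, #3, #4, #6} the worst case is 5.
With {#1, #2, #3, #5, #6} the worst case is 5.
No size-5 selection achieves below 5.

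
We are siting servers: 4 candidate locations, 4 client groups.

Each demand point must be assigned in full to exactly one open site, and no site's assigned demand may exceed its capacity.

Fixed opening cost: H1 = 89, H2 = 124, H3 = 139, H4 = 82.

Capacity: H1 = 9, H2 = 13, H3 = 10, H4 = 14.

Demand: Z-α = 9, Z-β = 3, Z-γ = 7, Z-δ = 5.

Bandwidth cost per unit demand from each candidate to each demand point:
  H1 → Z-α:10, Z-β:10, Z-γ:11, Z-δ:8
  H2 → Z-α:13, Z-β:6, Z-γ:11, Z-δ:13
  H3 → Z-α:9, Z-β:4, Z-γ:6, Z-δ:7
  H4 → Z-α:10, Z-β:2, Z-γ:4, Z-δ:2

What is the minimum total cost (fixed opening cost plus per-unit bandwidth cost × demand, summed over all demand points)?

Open {H3, H4}; cheapest assignment that respects the capacities:
  H3 (cap 10, load 10): Z-β, Z-γ — cost 3×4 + 7×6 = 54
  H4 (cap 14, load 14): Z-α, Z-δ — cost 9×10 + 5×2 = 100
  Shipping 154, fixed 221 → total 375.
  Any other capacity-feasible assignment to {H3, H4} ships for at least 154.
Compare {H2, H4}: its best feasible assignment gives total 379.
Compare {H1, H2, H4}: its best feasible assignment gives total 441.
Every other set of open sites that can feasibly serve all demand totals ≥ 379 even under its best assignment. Minimum: 375.

375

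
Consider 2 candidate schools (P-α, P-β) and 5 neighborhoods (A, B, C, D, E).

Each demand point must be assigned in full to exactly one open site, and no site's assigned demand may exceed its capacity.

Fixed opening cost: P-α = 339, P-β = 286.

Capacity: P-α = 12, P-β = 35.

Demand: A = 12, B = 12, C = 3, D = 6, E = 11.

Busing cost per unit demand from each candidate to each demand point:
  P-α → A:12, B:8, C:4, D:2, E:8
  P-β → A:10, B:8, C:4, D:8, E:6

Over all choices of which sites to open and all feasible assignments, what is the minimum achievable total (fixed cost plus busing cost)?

931

Open {P-α, P-β}; cheapest assignment that respects the capacities:
  P-α (cap 12, load 9): C, D — cost 3×4 + 6×2 = 24
  P-β (cap 35, load 35): A, B, E — cost 12×10 + 12×8 + 11×6 = 282
  Shipping 306, fixed 625 → total 931.
  Any other capacity-feasible assignment to {P-α, P-β} ships for at least 306.
Total demand is 44 and no other set of sites has combined capacity ≥ 44, so {P-α, P-β} is the only feasible choice of open sites. Minimum: 931.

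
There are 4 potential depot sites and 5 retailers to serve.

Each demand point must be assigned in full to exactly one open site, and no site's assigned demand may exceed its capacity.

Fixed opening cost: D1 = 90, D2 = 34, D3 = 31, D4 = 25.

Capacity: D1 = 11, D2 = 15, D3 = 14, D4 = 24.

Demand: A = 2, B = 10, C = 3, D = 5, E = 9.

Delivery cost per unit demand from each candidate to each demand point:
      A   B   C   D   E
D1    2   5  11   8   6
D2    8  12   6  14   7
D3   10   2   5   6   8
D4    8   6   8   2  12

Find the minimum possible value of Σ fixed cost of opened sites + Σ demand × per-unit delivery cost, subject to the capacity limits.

Open {D2, D3, D4}; cheapest assignment that respects the capacities:
  D2 (cap 15, load 11): A, E — cost 2×8 + 9×7 = 79
  D3 (cap 14, load 13): B, C — cost 10×2 + 3×5 = 35
  D4 (cap 24, load 5): D — cost 5×2 = 10
  Shipping 124, fixed 90 → total 214.
  Any other capacity-feasible assignment to {D2, D3, D4} ships for at least 124.
Compare {D3, D4}: its best feasible assignment gives total 225.
Compare {D2, D4}: its best feasible assignment gives total 226.
Every other set of open sites that can feasibly serve all demand totals ≥ 225 even under its best assignment. Minimum: 214.

214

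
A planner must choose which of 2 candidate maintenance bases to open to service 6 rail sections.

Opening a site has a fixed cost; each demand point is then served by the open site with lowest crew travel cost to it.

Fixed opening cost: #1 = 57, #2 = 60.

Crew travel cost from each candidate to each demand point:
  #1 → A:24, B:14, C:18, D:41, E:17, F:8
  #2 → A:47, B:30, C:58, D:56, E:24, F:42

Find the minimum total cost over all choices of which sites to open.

179

Open {#1}: assign each demand point to its cheapest open site.
  A→#1 24, B→#1 14, C→#1 18, D→#1 41, E→#1 17, F→#1 8
  crew travel cost 122, fixed 57 → total 179.
Compare {#1, #2}: crew travel cost 122 + fixed 117 = 239.
Compare {#2}: crew travel cost 257 + fixed 60 = 317.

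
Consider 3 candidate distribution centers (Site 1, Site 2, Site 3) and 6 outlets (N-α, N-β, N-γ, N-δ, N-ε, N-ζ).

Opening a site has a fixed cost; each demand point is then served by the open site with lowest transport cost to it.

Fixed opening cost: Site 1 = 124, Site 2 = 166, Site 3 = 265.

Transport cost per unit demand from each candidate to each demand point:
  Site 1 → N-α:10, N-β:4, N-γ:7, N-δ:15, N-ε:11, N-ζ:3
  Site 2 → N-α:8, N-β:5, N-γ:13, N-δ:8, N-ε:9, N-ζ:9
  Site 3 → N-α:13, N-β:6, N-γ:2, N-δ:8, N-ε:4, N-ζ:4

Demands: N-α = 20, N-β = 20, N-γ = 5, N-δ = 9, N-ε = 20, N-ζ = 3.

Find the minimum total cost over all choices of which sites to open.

Open {Site 2}: assign each demand point to its cheapest open site.
  N-α→Site 2 20×8=160, N-β→Site 2 20×5=100, N-γ→Site 2 5×13=65, N-δ→Site 2 9×8=72, N-ε→Site 2 20×9=180, N-ζ→Site 2 3×9=27
  transport cost 604, fixed 166 → total 770.
Compare {Site 1}: transport cost 679 + fixed 124 = 803.
Compare {Site 3}: transport cost 554 + fixed 265 = 819.
Compare {Site 1, Site 2}: transport cost 536 + fixed 290 = 826.
All other subsets cost ≥ 803. Minimum total cost: 770.

770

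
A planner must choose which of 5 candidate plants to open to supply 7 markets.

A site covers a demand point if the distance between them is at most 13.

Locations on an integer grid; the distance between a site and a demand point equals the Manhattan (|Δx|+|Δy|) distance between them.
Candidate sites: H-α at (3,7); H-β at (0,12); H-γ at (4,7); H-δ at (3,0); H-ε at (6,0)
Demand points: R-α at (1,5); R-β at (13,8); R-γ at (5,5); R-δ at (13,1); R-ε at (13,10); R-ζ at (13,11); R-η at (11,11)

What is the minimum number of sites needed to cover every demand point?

Coverage sets (demand points within 13 of each site):
  H-α: {R-α, R-β, R-γ, R-ε, R-η}
  H-β: {R-α, R-γ, R-η}
  H-γ: {R-α, R-β, R-γ, R-ε, R-ζ, R-η}
  H-δ: {R-α, R-γ, R-δ}
  H-ε: {R-α, R-γ, R-δ}
No single site covers all 7 demand points.
But {H-γ, H-δ} covers everything, so the minimum is 2.

2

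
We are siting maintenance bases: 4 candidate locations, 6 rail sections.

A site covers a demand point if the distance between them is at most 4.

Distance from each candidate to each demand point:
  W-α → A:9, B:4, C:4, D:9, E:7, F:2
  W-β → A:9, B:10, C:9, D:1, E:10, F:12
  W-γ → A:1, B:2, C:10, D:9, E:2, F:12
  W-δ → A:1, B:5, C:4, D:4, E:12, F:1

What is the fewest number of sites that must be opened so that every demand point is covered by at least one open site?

2

Coverage sets (demand points within 4 of each site):
  W-α: {B, C, F}
  W-β: {D}
  W-γ: {A, B, E}
  W-δ: {A, C, D, F}
No single site covers all 6 demand points.
But {W-γ, W-δ} covers everything, so the minimum is 2.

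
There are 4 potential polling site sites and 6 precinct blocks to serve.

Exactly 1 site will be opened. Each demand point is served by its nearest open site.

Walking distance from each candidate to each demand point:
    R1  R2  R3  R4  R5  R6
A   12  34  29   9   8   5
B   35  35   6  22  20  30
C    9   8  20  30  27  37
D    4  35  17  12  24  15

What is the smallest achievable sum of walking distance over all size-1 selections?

Open {A}.
  R1→A 12, R2→A 34, R3→A 29, R4→A 9, R5→A 8, R6→A 5  ⇒ total 97.
Compare {D}: total 107.
Compare {C}: total 131.
No size-1 selection does better; minimum is 97.

97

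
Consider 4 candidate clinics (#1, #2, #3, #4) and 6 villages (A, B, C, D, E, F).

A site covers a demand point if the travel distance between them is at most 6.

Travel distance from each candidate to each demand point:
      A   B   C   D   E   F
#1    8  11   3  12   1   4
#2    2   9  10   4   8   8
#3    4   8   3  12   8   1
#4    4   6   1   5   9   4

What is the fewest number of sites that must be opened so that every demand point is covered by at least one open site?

2

Coverage sets (demand points within 6 of each site):
  #1: {C, E, F}
  #2: {A, D}
  #3: {A, C, F}
  #4: {A, B, C, D, F}
No single site covers all 6 demand points.
But {#1, #4} covers everything, so the minimum is 2.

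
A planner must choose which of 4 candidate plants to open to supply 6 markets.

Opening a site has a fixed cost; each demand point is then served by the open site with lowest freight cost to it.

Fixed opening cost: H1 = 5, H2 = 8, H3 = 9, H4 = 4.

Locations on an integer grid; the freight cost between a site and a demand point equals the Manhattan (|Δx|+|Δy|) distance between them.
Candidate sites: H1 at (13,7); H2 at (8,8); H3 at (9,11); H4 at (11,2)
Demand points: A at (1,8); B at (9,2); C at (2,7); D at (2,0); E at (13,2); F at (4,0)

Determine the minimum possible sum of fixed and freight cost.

50

Open {H2, H4}: assign each demand point to its cheapest open site.
  A→H2 7, B→H4 2, C→H2 7, D→H4 11, E→H4 2, F→H4 9
  freight cost 38, fixed 12 → total 50.
Compare {H1, H2, H4}: freight cost 38 + fixed 17 = 55.
Compare {H1, H4}: freight cost 48 + fixed 9 = 57.
Compare {H4}: freight cost 54 + fixed 4 = 58.
All other subsets cost ≥ 55. Minimum total cost: 50.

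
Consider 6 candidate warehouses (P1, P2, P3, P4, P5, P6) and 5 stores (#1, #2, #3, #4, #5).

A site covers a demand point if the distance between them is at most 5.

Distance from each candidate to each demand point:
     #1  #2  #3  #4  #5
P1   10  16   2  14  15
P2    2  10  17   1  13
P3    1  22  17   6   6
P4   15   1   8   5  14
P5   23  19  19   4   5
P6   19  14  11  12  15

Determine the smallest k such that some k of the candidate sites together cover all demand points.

Coverage sets (demand points within 5 of each site):
  P1: {#3}
  P2: {#1, #4}
  P3: {#1}
  P4: {#2, #4}
  P5: {#4, #5}
  P6: {}
No 3 sites suffice: every size-3 union leaves at least one demand point uncovered.
But {P1, P2, P4, P5} covers everything, so the minimum is 4.

4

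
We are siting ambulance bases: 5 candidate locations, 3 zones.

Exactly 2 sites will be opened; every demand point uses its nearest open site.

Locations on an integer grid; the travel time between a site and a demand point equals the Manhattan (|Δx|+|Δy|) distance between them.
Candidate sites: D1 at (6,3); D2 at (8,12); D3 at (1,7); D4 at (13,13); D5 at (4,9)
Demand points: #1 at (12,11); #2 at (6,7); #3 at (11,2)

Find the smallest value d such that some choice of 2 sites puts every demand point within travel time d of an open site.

6

Open {D1, D2}.
  Farthest demand point is #3 at travel time 6 (to D1); all others are ≤ 6.
With {D1, D4} the worst case is 6.
With {D1, D5} the worst case is 10.
No size-2 selection achieves below 6.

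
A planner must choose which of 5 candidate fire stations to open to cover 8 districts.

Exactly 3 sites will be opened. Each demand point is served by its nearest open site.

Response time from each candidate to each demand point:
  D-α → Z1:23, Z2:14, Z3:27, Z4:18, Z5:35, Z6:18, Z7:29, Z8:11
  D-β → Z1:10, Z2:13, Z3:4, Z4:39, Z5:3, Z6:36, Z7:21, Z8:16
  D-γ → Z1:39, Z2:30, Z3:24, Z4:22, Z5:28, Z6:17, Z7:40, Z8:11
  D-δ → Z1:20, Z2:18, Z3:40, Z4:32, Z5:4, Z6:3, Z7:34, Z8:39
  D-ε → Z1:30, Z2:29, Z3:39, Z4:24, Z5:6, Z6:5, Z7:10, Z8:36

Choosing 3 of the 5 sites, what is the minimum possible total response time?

74

Open {D-α, D-β, D-ε}.
  Z1→D-β 10, Z2→D-β 13, Z3→D-β 4, Z4→D-α 18, Z5→D-β 3, Z6→D-ε 5, Z7→D-ε 10, Z8→D-α 11  ⇒ total 74.
Compare {D-β, D-γ, D-ε}: total 78.
Compare {D-α, D-β, D-δ}: total 83.
No size-3 selection does better; minimum is 74.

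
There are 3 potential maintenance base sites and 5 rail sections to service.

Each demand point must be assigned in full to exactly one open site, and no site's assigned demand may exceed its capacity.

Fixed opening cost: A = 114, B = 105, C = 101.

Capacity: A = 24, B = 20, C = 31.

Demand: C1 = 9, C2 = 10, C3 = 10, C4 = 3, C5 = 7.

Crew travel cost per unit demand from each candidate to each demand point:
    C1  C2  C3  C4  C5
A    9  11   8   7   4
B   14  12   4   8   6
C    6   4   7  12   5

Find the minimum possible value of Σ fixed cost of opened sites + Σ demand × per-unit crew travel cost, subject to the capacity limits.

Open {B, C}; cheapest assignment that respects the capacities:
  B (cap 20, load 13): C3, C4 — cost 10×4 + 3×8 = 64
  C (cap 31, load 26): C1, C2, C5 — cost 9×6 + 10×4 + 7×5 = 129
  Shipping 193, fixed 206 → total 399.
  Any other capacity-feasible assignment to {B, C} ships for at least 193.
Compare {A, C}: its best feasible assignment gives total 428.
Compare {A, B, C}: its best feasible assignment gives total 503.
Every other set of open sites that can feasibly serve all demand totals ≥ 428 even under its best assignment. Minimum: 399.

399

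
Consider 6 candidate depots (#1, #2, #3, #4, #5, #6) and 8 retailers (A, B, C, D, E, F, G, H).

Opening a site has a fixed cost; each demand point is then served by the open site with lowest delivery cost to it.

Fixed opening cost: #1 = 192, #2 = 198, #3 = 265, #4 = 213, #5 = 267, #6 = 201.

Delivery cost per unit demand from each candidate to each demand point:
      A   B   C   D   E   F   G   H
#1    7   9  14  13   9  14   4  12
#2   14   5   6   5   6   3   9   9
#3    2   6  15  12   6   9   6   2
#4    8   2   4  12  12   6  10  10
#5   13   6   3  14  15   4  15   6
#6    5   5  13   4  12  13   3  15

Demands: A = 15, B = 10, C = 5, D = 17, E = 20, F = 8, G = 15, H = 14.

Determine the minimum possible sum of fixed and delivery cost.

Open {#2, #3}: assign each demand point to its cheapest open site.
  A→#3 15×2=30, B→#2 10×5=50, C→#2 5×6=30, D→#2 17×5=85, E→#2 20×6=120, F→#2 8×3=24, G→#3 15×6=90, H→#3 14×2=28
  delivery cost 457, fixed 463 → total 920.
Compare {#2, #6}: delivery cost 538 + fixed 399 = 937.
Compare {#3}: delivery cost 679 + fixed 265 = 944.
Compare {#3, #6}: delivery cost 478 + fixed 466 = 944.
All other subsets cost ≥ 937. Minimum total cost: 920.

920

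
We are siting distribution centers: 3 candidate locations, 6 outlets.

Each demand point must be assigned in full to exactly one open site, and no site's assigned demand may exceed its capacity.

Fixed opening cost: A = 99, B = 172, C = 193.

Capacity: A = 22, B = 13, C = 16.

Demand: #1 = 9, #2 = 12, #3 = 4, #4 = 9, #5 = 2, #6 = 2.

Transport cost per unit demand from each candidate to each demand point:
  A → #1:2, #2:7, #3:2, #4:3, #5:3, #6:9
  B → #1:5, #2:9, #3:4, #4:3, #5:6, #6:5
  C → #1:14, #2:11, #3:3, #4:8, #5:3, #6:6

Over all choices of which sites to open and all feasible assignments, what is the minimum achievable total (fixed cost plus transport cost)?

495

Open {A, C}; cheapest assignment that respects the capacities:
  A (cap 22, load 22): #1, #3, #4 — cost 9×2 + 4×2 + 9×3 = 53
  C (cap 16, load 16): #2, #5, #6 — cost 12×11 + 2×3 + 2×6 = 150
  Shipping 203, fixed 292 → total 495.
  Any other capacity-feasible assignment to {A, C} ships for at least 203.
Compare {A, B, C}: its best feasible assignment gives total 621.
Every other set of open sites that can feasibly serve all demand totals ≥ 621 even under its best assignment. Minimum: 495.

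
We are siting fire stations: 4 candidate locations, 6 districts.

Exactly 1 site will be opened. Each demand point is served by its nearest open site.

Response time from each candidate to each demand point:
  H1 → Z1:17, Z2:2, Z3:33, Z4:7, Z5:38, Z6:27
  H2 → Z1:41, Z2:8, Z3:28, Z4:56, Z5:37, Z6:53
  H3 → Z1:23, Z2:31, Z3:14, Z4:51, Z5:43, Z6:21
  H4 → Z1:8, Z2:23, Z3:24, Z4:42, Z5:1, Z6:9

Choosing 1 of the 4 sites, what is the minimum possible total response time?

107

Open {H4}.
  Z1→H4 8, Z2→H4 23, Z3→H4 24, Z4→H4 42, Z5→H4 1, Z6→H4 9  ⇒ total 107.
Compare {H1}: total 124.
Compare {H3}: total 183.
No size-1 selection does better; minimum is 107.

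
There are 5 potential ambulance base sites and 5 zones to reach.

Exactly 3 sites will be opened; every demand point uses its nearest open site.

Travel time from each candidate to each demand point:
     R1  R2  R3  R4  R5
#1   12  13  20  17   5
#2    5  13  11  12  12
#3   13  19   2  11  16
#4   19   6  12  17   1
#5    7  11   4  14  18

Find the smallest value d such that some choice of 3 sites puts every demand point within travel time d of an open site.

Open {#1, #3, #5}.
  Farthest demand point is R2 at travel time 11 (to #5); all others are ≤ 11.
With {#2, #3, #4} the worst case is 11.
With {#3, #4, #5} the worst case is 11.
No size-3 selection achieves below 11.

11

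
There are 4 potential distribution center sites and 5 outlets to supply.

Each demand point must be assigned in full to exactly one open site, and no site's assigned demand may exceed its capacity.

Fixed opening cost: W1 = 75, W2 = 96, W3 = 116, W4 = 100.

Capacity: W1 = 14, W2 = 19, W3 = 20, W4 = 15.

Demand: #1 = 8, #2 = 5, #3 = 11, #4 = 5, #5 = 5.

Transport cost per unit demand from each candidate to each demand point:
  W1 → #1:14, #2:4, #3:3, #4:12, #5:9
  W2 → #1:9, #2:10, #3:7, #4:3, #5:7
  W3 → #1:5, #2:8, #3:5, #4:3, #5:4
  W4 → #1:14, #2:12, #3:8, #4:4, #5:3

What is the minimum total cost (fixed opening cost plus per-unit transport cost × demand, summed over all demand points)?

404

Open {W2, W3}; cheapest assignment that respects the capacities:
  W2 (cap 19, load 16): #3, #4 — cost 11×7 + 5×3 = 92
  W3 (cap 20, load 18): #1, #2, #5 — cost 8×5 + 5×8 + 5×4 = 100
  Shipping 192, fixed 212 → total 404.
  Any other capacity-feasible assignment to {W2, W3} ships for at least 192.
Compare {W3, W4}: its best feasible assignment gives total 406.
Compare {W1, W3, W4}: its best feasible assignment gives total 434.
Every other set of open sites that can feasibly serve all demand totals ≥ 406 even under its best assignment. Minimum: 404.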